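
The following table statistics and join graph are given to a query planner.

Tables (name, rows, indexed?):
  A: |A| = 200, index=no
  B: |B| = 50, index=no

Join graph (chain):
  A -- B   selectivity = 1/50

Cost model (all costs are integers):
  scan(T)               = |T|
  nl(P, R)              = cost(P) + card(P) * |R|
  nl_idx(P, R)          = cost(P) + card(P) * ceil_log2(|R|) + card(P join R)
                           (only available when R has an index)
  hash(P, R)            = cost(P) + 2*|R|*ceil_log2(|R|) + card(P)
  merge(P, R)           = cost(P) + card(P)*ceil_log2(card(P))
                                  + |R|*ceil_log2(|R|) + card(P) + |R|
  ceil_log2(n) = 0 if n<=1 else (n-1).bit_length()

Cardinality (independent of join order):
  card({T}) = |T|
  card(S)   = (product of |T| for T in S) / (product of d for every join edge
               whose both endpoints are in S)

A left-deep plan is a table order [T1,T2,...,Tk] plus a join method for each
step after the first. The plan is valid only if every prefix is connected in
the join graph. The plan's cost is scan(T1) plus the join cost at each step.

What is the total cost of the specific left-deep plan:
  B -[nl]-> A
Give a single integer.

10050

step 1: scan B: cost=50, card=50
step 2: join A via nl
    card(P join A) = 50*200/(50) = 200
    cost = 50 + 50*200 = 10050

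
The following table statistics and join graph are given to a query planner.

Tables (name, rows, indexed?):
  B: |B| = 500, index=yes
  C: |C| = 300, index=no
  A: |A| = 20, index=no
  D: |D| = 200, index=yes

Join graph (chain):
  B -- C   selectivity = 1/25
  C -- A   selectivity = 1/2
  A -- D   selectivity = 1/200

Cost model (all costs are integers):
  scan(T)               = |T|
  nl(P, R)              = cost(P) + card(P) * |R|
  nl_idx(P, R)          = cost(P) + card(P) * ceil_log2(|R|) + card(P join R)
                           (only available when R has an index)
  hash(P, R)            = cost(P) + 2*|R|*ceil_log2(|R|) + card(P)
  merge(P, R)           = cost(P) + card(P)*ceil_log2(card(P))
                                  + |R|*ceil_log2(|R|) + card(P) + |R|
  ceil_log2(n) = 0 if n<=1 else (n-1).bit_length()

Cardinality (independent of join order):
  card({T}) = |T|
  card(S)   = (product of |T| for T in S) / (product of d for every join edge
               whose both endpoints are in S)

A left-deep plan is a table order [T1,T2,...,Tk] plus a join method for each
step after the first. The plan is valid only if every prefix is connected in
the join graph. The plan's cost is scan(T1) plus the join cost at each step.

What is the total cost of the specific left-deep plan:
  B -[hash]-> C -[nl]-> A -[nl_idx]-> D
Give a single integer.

step 1: scan B: cost=500, card=500
step 2: join C via hash
    card(P join C) = 500*300/(25) = 6000
    cost = 500 + 2*300*9 + 500 = 6400
step 3: join A via nl
    card(P join A) = 6000*20/(2) = 60000
    cost = 6400 + 6000*20 = 126400
step 4: join D via nl_idx
    card(P join D) = 60000*200/(200) = 60000
    cost = 126400 + 60000*8 + 60000 = 666400

666400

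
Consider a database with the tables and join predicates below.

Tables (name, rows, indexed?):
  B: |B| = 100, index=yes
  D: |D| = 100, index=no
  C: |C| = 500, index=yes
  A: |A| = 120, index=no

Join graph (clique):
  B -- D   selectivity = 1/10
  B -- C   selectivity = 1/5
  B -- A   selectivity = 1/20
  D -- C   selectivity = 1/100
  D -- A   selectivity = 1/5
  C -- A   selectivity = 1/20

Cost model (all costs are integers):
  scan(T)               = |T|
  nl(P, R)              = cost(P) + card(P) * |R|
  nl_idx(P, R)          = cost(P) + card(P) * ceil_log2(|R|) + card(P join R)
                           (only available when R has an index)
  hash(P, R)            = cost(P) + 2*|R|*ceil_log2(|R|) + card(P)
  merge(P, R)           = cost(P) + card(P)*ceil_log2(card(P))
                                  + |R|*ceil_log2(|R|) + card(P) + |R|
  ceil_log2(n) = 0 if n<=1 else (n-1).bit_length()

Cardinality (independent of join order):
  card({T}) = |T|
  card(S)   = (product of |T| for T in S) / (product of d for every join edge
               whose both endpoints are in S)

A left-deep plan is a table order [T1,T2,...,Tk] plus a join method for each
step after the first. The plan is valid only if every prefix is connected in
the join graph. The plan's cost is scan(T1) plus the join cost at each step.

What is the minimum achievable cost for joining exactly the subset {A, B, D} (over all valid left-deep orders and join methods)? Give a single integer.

3560

Selinger DP over subsets of {A,B,D}:
  {B}: scan cost=100, card=100
  {D}: scan cost=100, card=100
  {A}: scan cost=120, card=120
  {BD}: card=1000; try (D,hash)→1600, (B,hash)→1600, (D,merge)→1700, (B,merge)→1700, (B,nl_idx)→1800, (D,nl)→10100 …(+1); best=1600 via (D,hash)
  {AB}: card=600; try (B,nl_idx)→1560, (B,hash)→1640, (A,merge)→1860, (B,merge)→1880, (A,hash)→1880, (A,nl)→12100 …(+1); best=1560 via (B,nl_idx)
  {AD}: card=2400; try (D,hash)→1640, (A,merge)→1860, (D,merge)→1880, (A,hash)→1880, (A,nl)→12100, (D,nl)→12120; best=1640 via (D,hash)
  {ABD}: card=1200; try (D,hash)→3560, (A,hash)→4280, (B,hash)→5440, (D,merge)→8960, (A,merge)→13560, (B,nl_idx)→19640 …(+4); best=3560 via (D,hash)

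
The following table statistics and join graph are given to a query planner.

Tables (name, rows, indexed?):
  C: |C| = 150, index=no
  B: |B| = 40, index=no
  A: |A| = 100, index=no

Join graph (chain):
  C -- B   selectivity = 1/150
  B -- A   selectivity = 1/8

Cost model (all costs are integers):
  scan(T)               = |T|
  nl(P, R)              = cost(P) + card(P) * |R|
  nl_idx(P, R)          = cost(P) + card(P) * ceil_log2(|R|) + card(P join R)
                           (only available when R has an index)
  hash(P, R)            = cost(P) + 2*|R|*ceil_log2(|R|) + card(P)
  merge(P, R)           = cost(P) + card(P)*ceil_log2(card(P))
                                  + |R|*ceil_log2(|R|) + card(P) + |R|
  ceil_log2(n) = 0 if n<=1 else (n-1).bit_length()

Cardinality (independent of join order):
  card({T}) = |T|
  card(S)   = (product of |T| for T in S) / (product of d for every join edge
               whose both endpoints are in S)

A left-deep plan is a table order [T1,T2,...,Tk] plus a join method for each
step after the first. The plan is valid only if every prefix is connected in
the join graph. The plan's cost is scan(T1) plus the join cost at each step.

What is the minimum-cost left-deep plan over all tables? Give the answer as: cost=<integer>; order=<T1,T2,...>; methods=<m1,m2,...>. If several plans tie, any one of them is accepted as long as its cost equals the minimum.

cost=1860; order=C,B,A; methods=hash,merge

Selinger DP (subsets sized 1..n):
  {C}: scan cost=150, card=150
  {B}: scan cost=40, card=40
  {A}: scan cost=100, card=100
  {BC}: card=40; try (B,hash)→780, (C,merge)→1670, (B,merge)→1780, (C,hash)→2480, (C,nl)→6040, (B,nl)→6150; best=780 via (B,hash)
  {AB}: card=500; try (B,hash)→680, (A,merge)→1120, (B,merge)→1180, (A,hash)→1480, (A,nl)→4040, (B,nl)→4100; best=680 via (B,hash)
  {ABC}: card=500; try (A,merge)→1860, (A,hash)→2220, (C,hash)→3580, (A,nl)→4780, (C,merge)→7030, (C,nl)→75680; best=1860 via (A,merge)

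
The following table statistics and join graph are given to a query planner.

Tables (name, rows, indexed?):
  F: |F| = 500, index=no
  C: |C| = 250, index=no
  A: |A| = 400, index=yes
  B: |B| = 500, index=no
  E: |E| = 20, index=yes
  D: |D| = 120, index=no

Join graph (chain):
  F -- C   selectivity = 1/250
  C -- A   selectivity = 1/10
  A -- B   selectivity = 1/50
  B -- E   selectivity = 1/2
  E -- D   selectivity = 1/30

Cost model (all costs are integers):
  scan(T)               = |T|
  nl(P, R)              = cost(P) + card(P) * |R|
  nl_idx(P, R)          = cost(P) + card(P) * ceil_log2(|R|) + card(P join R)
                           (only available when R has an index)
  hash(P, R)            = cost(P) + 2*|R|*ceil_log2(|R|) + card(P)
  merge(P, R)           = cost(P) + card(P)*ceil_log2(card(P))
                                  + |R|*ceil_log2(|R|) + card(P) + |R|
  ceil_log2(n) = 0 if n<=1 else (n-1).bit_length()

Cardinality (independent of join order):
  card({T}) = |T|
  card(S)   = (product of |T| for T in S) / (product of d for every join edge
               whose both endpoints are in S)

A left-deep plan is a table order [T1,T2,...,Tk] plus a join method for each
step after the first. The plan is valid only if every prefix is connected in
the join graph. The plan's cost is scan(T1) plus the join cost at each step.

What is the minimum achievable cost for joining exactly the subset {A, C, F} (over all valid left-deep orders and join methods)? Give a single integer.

12700

Selinger DP over subsets of {A,C,F}:
  {F}: scan cost=500, card=500
  {C}: scan cost=250, card=250
  {A}: scan cost=400, card=400
  {CF}: card=500; try (C,hash)→5000, (F,merge)→7500, (C,merge)→7750, (F,hash)→9500, (F,nl)→125250, (C,nl)→125500; best=5000 via (C,hash)
  {AC}: card=10000; try (C,hash)→4800, (A,merge)→6500, (C,merge)→6650, (A,hash)→7700, (A,nl_idx)→12500, (A,nl)→100250 …(+1); best=4800 via (C,hash)
  {ACF}: card=20000; try (A,hash)→12700, (A,merge)→14000, (F,hash)→23800, (A,nl_idx)→29500, (F,merge)→159800, (A,nl)→205000 …(+1); best=12700 via (A,hash)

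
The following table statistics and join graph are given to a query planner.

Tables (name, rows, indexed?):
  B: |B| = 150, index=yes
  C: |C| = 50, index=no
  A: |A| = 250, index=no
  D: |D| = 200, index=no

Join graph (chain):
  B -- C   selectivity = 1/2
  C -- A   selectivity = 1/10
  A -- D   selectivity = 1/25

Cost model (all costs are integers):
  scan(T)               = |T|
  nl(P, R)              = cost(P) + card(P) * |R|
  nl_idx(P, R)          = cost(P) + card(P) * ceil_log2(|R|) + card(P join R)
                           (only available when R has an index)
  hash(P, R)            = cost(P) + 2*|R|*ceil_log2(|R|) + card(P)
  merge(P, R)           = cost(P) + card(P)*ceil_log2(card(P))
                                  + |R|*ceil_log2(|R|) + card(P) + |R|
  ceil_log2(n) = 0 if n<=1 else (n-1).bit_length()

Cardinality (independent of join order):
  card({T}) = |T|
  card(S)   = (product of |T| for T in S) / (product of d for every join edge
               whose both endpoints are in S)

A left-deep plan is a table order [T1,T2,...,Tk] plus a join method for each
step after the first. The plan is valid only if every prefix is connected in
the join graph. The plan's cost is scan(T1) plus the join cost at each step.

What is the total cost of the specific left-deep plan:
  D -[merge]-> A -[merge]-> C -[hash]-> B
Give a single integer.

41000

step 1: scan D: cost=200, card=200
step 2: join A via merge
    card(P join A) = 200*250/(25) = 2000
    cost = 200 + 200*8 + 250*8 + 200 + 250 = 4250
step 3: join C via merge
    card(P join C) = 2000*50/(10) = 10000
    cost = 4250 + 2000*11 + 50*6 + 2000 + 50 = 28600
step 4: join B via hash
    card(P join B) = 10000*150/(2) = 750000
    cost = 28600 + 2*150*8 + 10000 = 41000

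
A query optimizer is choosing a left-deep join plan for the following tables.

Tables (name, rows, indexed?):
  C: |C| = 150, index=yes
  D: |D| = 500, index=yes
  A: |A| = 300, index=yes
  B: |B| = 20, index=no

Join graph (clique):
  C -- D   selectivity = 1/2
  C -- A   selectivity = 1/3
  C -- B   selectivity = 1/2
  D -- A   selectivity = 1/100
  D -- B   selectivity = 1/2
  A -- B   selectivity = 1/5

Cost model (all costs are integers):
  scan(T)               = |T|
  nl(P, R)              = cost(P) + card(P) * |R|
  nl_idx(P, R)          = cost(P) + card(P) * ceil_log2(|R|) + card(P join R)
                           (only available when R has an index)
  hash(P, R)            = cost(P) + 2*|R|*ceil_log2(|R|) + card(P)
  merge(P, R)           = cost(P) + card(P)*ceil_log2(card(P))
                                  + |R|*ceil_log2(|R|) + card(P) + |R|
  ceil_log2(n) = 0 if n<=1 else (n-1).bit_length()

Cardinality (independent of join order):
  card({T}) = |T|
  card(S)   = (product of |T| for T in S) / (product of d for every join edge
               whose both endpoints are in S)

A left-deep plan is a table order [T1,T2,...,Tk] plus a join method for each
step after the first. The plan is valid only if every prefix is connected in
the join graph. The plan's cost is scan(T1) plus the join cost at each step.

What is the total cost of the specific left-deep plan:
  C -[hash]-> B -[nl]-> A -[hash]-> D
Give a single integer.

489500

step 1: scan C: cost=150, card=150
step 2: join B via hash
    card(P join B) = 150*20/(2) = 1500
    cost = 150 + 2*20*5 + 150 = 500
step 3: join A via nl
    card(P join A) = 1500*300/(3*5) = 30000
    cost = 500 + 1500*300 = 450500
step 4: join D via hash
    card(P join D) = 30000*500/(2*100*2) = 37500
    cost = 450500 + 2*500*9 + 30000 = 489500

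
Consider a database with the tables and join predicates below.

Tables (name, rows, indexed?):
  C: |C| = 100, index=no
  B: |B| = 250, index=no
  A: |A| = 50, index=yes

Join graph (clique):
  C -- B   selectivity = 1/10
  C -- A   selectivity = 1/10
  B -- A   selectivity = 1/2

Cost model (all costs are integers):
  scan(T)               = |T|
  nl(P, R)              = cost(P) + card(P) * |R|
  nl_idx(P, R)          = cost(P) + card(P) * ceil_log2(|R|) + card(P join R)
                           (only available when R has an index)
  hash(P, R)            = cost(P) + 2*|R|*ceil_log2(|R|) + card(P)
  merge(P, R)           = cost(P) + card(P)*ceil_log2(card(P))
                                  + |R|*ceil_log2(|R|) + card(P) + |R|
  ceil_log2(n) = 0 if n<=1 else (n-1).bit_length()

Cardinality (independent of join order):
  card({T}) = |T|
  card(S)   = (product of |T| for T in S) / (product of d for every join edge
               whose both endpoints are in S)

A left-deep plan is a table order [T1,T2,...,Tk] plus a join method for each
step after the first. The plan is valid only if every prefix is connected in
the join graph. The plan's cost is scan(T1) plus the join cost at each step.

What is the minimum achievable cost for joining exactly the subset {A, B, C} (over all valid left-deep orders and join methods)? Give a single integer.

Selinger DP over subsets of {A,B,C}:
  {C}: scan cost=100, card=100
  {B}: scan cost=250, card=250
  {A}: scan cost=50, card=50
  {BC}: card=2500; try (C,hash)→1900, (B,merge)→3150, (C,merge)→3300, (B,hash)→4200, (B,nl)→25100, (C,nl)→25250; best=1900 via (C,hash)
  {AC}: card=500; try (A,hash)→800, (C,merge)→1200, (A,nl_idx)→1200, (A,merge)→1250, (C,hash)→1500, (C,nl)→5050 …(+1); best=800 via (A,hash)
  {AB}: card=6250; try (A,hash)→1100, (B,merge)→2650, (A,merge)→2850, (B,hash)→4100, (A,nl_idx)→8000, (B,nl)→12550 …(+1); best=1100 via (A,hash)
  {ABC}: card=6250; try (A,hash)→5000, (B,hash)→5300, (B,merge)→8050, (C,hash)→8750, (A,nl_idx)→23150, (A,merge)→34750 …(+4); best=5000 via (A,hash)

5000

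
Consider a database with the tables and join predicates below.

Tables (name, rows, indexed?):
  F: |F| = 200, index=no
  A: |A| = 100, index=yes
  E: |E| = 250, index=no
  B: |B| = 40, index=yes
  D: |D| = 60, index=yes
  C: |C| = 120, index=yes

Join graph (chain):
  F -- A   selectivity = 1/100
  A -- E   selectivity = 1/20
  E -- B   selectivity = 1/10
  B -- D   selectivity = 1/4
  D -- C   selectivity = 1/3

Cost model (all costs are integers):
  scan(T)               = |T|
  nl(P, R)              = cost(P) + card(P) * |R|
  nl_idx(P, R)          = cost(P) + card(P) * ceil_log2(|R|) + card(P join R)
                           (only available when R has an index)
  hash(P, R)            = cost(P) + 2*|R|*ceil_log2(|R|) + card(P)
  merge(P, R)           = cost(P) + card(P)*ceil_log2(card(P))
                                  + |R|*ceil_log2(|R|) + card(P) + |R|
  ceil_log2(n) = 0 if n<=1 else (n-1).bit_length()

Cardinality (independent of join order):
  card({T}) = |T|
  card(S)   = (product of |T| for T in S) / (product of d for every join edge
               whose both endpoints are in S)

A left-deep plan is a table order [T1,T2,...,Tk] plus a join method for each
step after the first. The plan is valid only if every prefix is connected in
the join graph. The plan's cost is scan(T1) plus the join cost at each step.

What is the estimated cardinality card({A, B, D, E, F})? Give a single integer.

150000

Tables in S: A(100), B(40), D(60), E(250), F(200)
Edges inside S: F-A(d=100), A-E(d=20), E-B(d=10), B-D(d=4)
numerator = 100 * 40 * 60 * 250 * 200 = 12000000000
denominator = 100 * 20 * 10 * 4 = 80000
card(S) = 12000000000 / 80000 = 150000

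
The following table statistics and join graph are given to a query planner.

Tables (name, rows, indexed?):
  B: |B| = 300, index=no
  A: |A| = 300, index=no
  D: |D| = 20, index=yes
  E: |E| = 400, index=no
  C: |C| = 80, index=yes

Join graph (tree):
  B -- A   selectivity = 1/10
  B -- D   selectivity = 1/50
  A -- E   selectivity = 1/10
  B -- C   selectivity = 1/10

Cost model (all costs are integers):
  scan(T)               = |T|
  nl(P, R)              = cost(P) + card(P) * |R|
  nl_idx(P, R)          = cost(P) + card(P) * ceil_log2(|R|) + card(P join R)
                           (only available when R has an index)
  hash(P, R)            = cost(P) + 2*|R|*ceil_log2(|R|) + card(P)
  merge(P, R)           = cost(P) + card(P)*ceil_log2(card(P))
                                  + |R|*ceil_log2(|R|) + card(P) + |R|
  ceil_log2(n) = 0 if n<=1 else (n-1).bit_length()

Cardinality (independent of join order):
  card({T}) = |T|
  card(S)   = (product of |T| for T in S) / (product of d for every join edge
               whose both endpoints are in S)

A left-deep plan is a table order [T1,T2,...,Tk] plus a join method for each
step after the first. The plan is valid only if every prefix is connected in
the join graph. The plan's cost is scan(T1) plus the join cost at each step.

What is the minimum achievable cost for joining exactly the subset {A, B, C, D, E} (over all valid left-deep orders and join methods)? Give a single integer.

Selinger DP over subsets of {A,B,C,D,E}:
  {B}: scan cost=300, card=300
  {A}: scan cost=300, card=300
  {D}: scan cost=20, card=20
  {E}: scan cost=400, card=400
  {C}: scan cost=80, card=80
  {AB}: card=9000; try (B,hash)→6000, (A,hash)→6000, (B,merge)→6300, (A,merge)→6300, (B,nl)→90300, (A,nl)→90300; best=6000 via (B,hash)
  {BD}: card=120; try (D,hash)→800, (D,nl_idx)→1920, (B,merge)→3140, (D,merge)→3420, (B,hash)→5440, (B,nl)→6020 …(+1); best=800 via (D,hash)
  {BC}: card=2400; try (C,hash)→1720, (B,merge)→3720, (C,merge)→3940, (C,nl_idx)→4800, (B,hash)→5560, (B,nl)→24080 …(+1); best=1720 via (C,hash)
  {AE}: card=12000; try (A,hash)→6200, (E,merge)→7300, (A,merge)→7400, (E,hash)→7800, (E,nl)→120300, (A,nl)→120400; best=6200 via (A,hash)
  {ABD}: card=3600; try (A,merge)→4760, (A,hash)→6320, (D,hash)→15200, (A,nl)→36800, (D,nl_idx)→54600, (D,merge)→141120 …(+1); best=4760 via (A,merge)
  {ABE}: card=360000; try (E,hash)→22200, (B,hash)→23600, (E,merge)→145000, (B,merge)→189200, (E,nl)→3606000, (B,nl)→3606200; best=22200 via (E,hash)
  {ABC}: card=72000; try (A,hash)→9520, (C,hash)→16120, (A,merge)→35920, (C,nl_idx)→141000, (C,merge)→141640, (A,nl)→721720 …(+1); best=9520 via (A,hash)
  {BCD}: card=960; try (C,hash)→2040, (C,merge)→2400, (C,nl_idx)→2600, (D,hash)→4320, (C,nl)→10400, (D,nl_idx)→14680 …(+2); best=2040 via (C,hash)
  {ABDE}: card=144000; try (E,hash)→15560, (E,merge)→55560, (D,hash)→382400, (E,nl)→1444760, (D,nl_idx)→1966200, (D,nl)→7222200 …(+1); best=15560 via (E,hash)
  {ABCD}: card=28800; try (A,hash)→8400, (C,hash)→9480, (A,merge)→15600, (C,merge)→52200, (C,nl_idx)→58760, (D,hash)→81720 …(+5); best=8400 via (A,hash)
  {ABCE}: card=2880000; try (E,hash)→88720, (C,hash)→383320, (E,merge)→1309520, (C,nl_idx)→5422200, (C,merge)→7222840, (E,nl)→28809520 …(+1); best=88720 via (E,hash)
  {ABCDE}: card=1152000; try (E,hash)→44400, (C,hash)→160680, (E,merge)→473200, (C,nl_idx)→2175560, (C,merge)→2752200, (D,hash)→2968920 …(+5); best=44400 via (E,hash)

44400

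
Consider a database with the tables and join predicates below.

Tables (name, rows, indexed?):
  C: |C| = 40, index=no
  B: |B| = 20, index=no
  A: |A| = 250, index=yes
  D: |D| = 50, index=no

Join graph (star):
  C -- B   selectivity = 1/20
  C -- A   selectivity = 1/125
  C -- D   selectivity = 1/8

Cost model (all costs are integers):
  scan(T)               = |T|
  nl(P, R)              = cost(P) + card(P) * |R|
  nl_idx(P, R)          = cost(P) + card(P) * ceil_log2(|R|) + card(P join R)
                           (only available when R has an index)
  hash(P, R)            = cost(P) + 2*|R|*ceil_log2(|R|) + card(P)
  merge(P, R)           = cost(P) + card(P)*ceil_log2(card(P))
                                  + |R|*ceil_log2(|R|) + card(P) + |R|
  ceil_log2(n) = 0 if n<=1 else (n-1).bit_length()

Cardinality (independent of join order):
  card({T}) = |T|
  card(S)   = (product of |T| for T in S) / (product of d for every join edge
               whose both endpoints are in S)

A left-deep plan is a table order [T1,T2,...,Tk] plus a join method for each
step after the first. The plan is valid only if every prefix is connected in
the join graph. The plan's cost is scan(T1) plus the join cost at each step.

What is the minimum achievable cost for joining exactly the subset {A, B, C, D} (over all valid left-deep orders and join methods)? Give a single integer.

Selinger DP over subsets of {A,B,C,D}:
  {C}: scan cost=40, card=40
  {B}: scan cost=20, card=20
  {A}: scan cost=250, card=250
  {D}: scan cost=50, card=50
  {BC}: card=40; try (B,hash)→280, (C,merge)→420, (B,merge)→440, (C,hash)→520, (C,nl)→820, (B,nl)→840; best=280 via (B,hash)
  {AC}: card=80; try (A,nl_idx)→440, (C,hash)→980, (A,merge)→2570, (C,merge)→2780, (A,hash)→4080, (A,nl)→10040 …(+1); best=440 via (A,nl_idx)
  {CD}: card=250; try (C,hash)→580, (D,merge)→670, (D,hash)→680, (C,merge)→680, (D,nl)→2040, (C,nl)→2050; best=580 via (C,hash)
  {ABC}: card=80; try (A,nl_idx)→680, (B,hash)→720, (B,merge)→1200, (B,nl)→2040, (A,merge)→2810, (A,hash)→4320 …(+1); best=680 via (A,nl_idx)
  {BCD}: card=250; try (D,merge)→910, (D,hash)→920, (B,hash)→1030, (D,nl)→2280, (B,merge)→2950, (B,nl)→5580; best=910 via (D,merge)
  {ACD}: card=500; try (D,hash)→1120, (D,merge)→1430, (A,nl_idx)→3080, (D,nl)→4440, (A,hash)→4830, (A,merge)→5080 …(+1); best=1120 via (D,hash)
  {ABCD}: card=500; try (D,hash)→1360, (D,merge)→1670, (B,hash)→1820, (A,nl_idx)→3410, (D,nl)→4680, (A,hash)→5160 …(+4); best=1360 via (D,hash)

1360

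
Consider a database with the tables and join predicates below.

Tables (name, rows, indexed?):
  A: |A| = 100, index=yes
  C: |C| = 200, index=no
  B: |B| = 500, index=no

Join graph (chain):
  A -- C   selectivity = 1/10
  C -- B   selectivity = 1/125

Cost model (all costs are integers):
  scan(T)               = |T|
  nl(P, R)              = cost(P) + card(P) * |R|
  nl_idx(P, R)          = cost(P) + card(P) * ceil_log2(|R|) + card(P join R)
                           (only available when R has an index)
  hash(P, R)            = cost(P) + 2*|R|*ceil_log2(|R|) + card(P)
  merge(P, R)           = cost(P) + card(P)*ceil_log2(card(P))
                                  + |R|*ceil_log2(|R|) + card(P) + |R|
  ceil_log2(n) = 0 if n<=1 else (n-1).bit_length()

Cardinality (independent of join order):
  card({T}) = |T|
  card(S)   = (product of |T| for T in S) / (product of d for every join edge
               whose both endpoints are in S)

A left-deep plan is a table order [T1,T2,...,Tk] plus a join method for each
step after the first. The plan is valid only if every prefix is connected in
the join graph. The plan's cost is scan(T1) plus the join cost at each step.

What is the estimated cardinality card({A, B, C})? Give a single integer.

Tables in S: A(100), B(500), C(200)
Edges inside S: A-C(d=10), C-B(d=125)
numerator = 100 * 500 * 200 = 10000000
denominator = 10 * 125 = 1250
card(S) = 10000000 / 1250 = 8000

8000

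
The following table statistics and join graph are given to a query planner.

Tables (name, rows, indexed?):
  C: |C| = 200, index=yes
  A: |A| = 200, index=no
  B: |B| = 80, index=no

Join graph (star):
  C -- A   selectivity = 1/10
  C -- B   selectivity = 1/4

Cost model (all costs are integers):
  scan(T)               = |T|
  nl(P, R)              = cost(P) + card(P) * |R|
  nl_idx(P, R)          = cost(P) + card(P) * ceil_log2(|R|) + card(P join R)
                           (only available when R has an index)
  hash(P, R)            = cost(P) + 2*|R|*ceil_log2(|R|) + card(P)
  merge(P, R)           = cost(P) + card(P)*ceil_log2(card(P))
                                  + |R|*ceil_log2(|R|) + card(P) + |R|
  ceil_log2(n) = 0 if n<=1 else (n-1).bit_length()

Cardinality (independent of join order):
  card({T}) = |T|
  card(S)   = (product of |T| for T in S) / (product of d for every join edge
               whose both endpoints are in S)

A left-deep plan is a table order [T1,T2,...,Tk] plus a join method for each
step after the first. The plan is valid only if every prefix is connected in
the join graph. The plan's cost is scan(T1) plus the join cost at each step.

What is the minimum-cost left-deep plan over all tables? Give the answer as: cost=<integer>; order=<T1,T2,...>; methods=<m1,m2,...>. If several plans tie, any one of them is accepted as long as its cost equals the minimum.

cost=8720; order=A,C,B; methods=hash,hash

Selinger DP (subsets sized 1..n):
  {C}: scan cost=200, card=200
  {A}: scan cost=200, card=200
  {B}: scan cost=80, card=80
  {AC}: card=4000; try (C,hash)→3600, (A,hash)→3600, (C,merge)→3800, (A,merge)→3800, (C,nl_idx)→5800, (C,nl)→40200 …(+1); best=3600 via (C,hash)
  {BC}: card=4000; try (B,hash)→1520, (C,merge)→2520, (B,merge)→2640, (C,hash)→3360, (C,nl_idx)→4720, (C,nl)→16080 …(+1); best=1520 via (B,hash)
  {ABC}: card=80000; try (B,hash)→8720, (A,hash)→8720, (A,merge)→55320, (B,merge)→56240, (B,nl)→323600, (A,nl)→801520; best=8720 via (B,hash)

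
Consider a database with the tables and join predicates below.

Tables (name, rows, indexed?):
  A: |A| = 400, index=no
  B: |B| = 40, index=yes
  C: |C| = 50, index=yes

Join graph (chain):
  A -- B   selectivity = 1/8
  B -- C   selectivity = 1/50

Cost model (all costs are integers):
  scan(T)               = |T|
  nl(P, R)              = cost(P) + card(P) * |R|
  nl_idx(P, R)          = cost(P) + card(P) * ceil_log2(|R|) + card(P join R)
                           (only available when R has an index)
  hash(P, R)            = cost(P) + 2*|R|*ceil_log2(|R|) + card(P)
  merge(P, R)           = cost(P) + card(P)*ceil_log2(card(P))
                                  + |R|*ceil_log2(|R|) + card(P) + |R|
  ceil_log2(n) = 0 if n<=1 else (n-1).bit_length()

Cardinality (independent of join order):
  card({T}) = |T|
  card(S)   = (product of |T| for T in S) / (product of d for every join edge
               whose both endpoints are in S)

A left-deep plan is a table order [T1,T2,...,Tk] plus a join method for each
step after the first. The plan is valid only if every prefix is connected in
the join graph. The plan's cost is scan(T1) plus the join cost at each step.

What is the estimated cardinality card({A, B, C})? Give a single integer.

2000

Tables in S: A(400), B(40), C(50)
Edges inside S: A-B(d=8), B-C(d=50)
numerator = 400 * 40 * 50 = 800000
denominator = 8 * 50 = 400
card(S) = 800000 / 400 = 2000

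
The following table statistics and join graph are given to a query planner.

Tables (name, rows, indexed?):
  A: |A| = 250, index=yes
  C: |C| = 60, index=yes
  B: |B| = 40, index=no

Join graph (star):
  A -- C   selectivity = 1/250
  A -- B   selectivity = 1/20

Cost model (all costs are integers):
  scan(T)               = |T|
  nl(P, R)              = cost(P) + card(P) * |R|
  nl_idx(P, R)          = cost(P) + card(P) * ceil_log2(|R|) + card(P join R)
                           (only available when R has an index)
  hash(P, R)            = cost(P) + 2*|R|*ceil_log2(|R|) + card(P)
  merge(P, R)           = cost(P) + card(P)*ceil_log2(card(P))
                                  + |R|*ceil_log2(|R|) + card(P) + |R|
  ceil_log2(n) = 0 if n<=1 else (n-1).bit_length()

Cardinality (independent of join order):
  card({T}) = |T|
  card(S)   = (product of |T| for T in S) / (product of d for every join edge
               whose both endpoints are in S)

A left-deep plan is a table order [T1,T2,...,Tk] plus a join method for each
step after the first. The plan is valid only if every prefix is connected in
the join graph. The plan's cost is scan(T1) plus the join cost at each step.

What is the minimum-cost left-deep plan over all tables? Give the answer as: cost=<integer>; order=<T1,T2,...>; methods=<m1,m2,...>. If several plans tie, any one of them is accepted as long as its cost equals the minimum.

Selinger DP (subsets sized 1..n):
  {A}: scan cost=250, card=250
  {C}: scan cost=60, card=60
  {B}: scan cost=40, card=40
  {AC}: card=60; try (A,nl_idx)→600, (C,hash)→1220, (C,nl_idx)→1810, (A,merge)→2730, (C,merge)→2920, (A,hash)→4120 …(+2); best=600 via (A,nl_idx)
  {AB}: card=500; try (A,nl_idx)→860, (B,hash)→980, (A,merge)→2570, (B,merge)→2780, (A,hash)→4080, (A,nl)→10040 …(+1); best=860 via (A,nl_idx)
  {ABC}: card=120; try (B,hash)→1140, (B,merge)→1300, (C,hash)→2080, (B,nl)→3000, (C,nl_idx)→3980, (C,merge)→6280 …(+1); best=1140 via (B,hash)

cost=1140; order=C,A,B; methods=nl_idx,hash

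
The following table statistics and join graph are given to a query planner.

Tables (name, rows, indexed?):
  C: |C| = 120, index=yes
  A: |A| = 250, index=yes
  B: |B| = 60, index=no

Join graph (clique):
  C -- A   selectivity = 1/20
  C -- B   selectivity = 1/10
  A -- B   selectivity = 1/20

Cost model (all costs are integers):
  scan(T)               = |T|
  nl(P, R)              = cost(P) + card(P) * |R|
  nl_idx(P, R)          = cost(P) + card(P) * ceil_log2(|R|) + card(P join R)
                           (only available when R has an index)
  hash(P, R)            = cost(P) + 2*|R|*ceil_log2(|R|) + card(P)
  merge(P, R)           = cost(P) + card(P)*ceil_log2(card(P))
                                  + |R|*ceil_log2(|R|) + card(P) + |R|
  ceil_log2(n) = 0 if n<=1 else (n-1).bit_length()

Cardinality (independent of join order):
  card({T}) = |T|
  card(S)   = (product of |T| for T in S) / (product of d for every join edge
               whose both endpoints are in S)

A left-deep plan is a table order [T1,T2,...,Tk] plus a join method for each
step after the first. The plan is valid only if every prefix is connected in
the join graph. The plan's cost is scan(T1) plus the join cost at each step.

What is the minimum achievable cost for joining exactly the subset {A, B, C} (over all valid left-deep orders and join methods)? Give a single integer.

Selinger DP over subsets of {A,B,C}:
  {C}: scan cost=120, card=120
  {A}: scan cost=250, card=250
  {B}: scan cost=60, card=60
  {AC}: card=1500; try (C,hash)→2180, (A,nl_idx)→2580, (A,merge)→3330, (C,merge)→3460, (C,nl_idx)→3500, (A,hash)→4240 …(+2); best=2180 via (C,hash)
  {BC}: card=720; try (B,hash)→960, (C,nl_idx)→1200, (C,merge)→1440, (B,merge)→1500, (C,hash)→1800, (C,nl)→7260 …(+1); best=960 via (B,hash)
  {AB}: card=750; try (B,hash)→1220, (A,nl_idx)→1290, (A,merge)→2730, (B,merge)→2920, (A,hash)→4120, (A,nl)→15060 …(+1); best=1220 via (B,hash)
  {ABC}: card=450; try (C,hash)→3650, (B,hash)→4400, (A,hash)→5680, (C,nl_idx)→6920, (A,nl_idx)→7170, (C,merge)→10430 …(+5); best=3650 via (C,hash)

3650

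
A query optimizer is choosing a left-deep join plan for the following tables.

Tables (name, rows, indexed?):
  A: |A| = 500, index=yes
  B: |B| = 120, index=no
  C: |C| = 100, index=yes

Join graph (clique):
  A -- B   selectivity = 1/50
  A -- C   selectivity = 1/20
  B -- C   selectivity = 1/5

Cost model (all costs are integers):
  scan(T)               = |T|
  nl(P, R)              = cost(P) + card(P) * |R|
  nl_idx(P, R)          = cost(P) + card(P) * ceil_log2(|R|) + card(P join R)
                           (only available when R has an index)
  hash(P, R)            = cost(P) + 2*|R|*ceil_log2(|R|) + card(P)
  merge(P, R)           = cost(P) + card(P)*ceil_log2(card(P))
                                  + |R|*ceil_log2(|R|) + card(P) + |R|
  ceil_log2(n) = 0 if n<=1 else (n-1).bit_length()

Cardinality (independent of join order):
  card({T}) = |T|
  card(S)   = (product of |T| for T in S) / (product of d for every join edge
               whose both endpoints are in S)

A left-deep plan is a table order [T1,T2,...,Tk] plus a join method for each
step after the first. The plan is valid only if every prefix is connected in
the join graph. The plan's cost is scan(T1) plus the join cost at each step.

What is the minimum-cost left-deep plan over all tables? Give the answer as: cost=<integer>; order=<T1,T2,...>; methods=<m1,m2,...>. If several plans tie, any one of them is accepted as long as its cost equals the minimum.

cost=5000; order=B,A,C; methods=nl_idx,hash

Selinger DP (subsets sized 1..n):
  {A}: scan cost=500, card=500
  {B}: scan cost=120, card=120
  {C}: scan cost=100, card=100
  {AB}: card=1200; try (A,nl_idx)→2400, (B,hash)→2680, (A,merge)→6080, (B,merge)→6460, (A,hash)→9240, (A,nl)→60120 …(+1); best=2400 via (A,nl_idx)
  {AC}: card=2500; try (C,hash)→2400, (A,nl_idx)→3500, (A,merge)→5900, (C,merge)→6300, (C,nl_idx)→6500, (A,hash)→9200 …(+2); best=2400 via (C,hash)
  {BC}: card=2400; try (C,hash)→1640, (B,merge)→1860, (C,merge)→1880, (B,hash)→1880, (C,nl_idx)→3360, (B,nl)→12100 …(+1); best=1640 via (C,hash)
  {ABC}: card=1200; try (C,hash)→5000, (B,hash)→6580, (C,nl_idx)→12000, (A,hash)→13040, (C,merge)→17600, (A,nl_idx)→24440 …(+5); best=5000 via (C,hash)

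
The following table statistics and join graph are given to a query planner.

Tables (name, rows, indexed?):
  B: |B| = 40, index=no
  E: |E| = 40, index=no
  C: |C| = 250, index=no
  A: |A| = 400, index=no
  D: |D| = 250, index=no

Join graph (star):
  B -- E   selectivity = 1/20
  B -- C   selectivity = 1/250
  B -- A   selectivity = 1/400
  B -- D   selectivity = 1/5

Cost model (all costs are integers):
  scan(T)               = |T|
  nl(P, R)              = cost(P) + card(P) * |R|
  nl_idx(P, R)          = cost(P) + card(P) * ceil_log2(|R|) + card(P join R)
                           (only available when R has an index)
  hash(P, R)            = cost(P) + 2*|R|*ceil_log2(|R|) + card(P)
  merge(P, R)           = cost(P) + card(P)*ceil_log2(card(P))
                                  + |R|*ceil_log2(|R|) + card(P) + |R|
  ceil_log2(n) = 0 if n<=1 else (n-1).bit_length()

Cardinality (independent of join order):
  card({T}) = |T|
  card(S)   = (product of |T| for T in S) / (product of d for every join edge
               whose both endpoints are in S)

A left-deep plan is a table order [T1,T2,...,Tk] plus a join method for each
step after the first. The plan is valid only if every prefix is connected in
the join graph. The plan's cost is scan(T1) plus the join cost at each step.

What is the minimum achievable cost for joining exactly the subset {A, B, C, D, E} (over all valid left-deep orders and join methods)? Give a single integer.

7220

Selinger DP over subsets of {A,B,C,D,E}:
  {B}: scan cost=40, card=40
  {E}: scan cost=40, card=40
  {C}: scan cost=250, card=250
  {A}: scan cost=400, card=400
  {D}: scan cost=250, card=250
  {BE}: card=80; try (E,hash)→560, (B,hash)→560, (E,merge)→600, (B,merge)→600, (E,nl)→1640, (B,nl)→1640; best=560 via (E,hash)
  {BC}: card=40; try (B,hash)→980, (C,merge)→2570, (B,merge)→2780, (C,hash)→4080, (C,nl)→10040, (B,nl)→10250; best=980 via (B,hash)
  {AB}: card=40; try (B,hash)→1280, (A,merge)→4320, (B,merge)→4680, (A,hash)→7280, (A,nl)→16040, (B,nl)→16400; best=1280 via (B,hash)
  {BD}: card=2000; try (B,hash)→980, (D,merge)→2570, (B,merge)→2780, (D,hash)→4080, (D,nl)→10040, (B,nl)→10250; best=980 via (B,hash)
  {BCE}: card=80; try (E,hash)→1500, (E,merge)→1540, (E,nl)→2580, (C,merge)→3450, (C,hash)→4640, (C,nl)→20560; best=1500 via (E,hash)
  {ABE}: card=80; try (E,hash)→1800, (E,merge)→1840, (E,nl)→2880, (A,merge)→5200, (A,hash)→7840, (A,nl)→32560; best=1800 via (E,hash)
  {BDE}: card=4000; try (D,merge)→3450, (E,hash)→3460, (D,hash)→4640, (D,nl)→20560, (E,merge)→25260, (E,nl)→80980; best=3450 via (D,merge)
  {ABC}: card=40; try (C,merge)→3810, (A,merge)→5260, (C,hash)→5320, (A,hash)→8220, (C,nl)→11280, (A,nl)→16980; best=3810 via (C,merge)
  {BCD}: card=2000; try (D,merge)→3510, (D,hash)→5020, (C,hash)→6980, (D,nl)→10980, (C,merge)→27230, (C,nl)→500980; best=3510 via (D,merge)
  {ABD}: card=2000; try (D,merge)→3810, (D,hash)→5320, (A,hash)→10180, (D,nl)→11280, (A,merge)→28980, (A,nl)→800980; best=3810 via (D,merge)
  {ABCE}: card=80; try (E,hash)→4330, (E,merge)→4370, (C,merge)→4690, (E,nl)→5410, (C,hash)→5880, (A,merge)→6140 …(+3); best=4330 via (E,hash)
  {BCDE}: card=4000; try (D,merge)→4390, (D,hash)→5580, (E,hash)→5990, (C,hash)→11450, (D,nl)→21500, (E,merge)→27790 …(+3); best=4390 via (D,merge)
  {ABDE}: card=4000; try (D,merge)→4690, (D,hash)→5880, (E,hash)→6290, (A,hash)→14650, (D,nl)→21800, (E,merge)→28090 …(+3); best=4690 via (D,merge)
  {ABCD}: card=2000; try (D,merge)→6340, (D,hash)→7850, (C,hash)→9810, (A,hash)→12710, (D,nl)→13810, (C,merge)→30060 …(+3); best=6340 via (D,merge)
  {ABCDE}: card=4000; try (D,merge)→7220, (D,hash)→8410, (E,hash)→8820, (C,hash)→12690, (A,hash)→15590, (D,nl)→24330 …(+6); best=7220 via (D,merge)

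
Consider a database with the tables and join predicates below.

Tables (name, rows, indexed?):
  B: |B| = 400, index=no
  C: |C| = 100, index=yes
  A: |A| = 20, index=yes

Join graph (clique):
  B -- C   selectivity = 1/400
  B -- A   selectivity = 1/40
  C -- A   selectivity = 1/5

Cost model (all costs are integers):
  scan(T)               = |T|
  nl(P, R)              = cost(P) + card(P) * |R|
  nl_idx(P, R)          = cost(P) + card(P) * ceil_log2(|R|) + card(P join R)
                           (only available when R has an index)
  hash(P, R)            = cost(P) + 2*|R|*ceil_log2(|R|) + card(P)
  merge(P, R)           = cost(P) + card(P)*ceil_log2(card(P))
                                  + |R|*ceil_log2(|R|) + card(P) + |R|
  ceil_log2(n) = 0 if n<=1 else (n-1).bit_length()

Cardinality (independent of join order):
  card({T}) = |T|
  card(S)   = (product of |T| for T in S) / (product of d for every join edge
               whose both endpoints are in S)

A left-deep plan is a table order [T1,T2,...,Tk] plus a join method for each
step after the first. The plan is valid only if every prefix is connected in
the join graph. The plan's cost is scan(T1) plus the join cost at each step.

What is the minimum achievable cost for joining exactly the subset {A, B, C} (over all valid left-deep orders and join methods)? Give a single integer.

2410

Selinger DP over subsets of {A,B,C}:
  {B}: scan cost=400, card=400
  {C}: scan cost=100, card=100
  {A}: scan cost=20, card=20
  {BC}: card=100; try (C,hash)→2200, (C,nl_idx)→3300, (B,merge)→4900, (C,merge)→5200, (B,hash)→7400, (B,nl)→40100 …(+1); best=2200 via (C,hash)
  {AB}: card=200; try (A,hash)→1000, (A,nl_idx)→2600, (B,merge)→4140, (A,merge)→4520, (B,hash)→7240, (B,nl)→8020 …(+1); best=1000 via (A,hash)
  {AC}: card=400; try (A,hash)→400, (C,nl_idx)→560, (C,merge)→940, (A,nl_idx)→1000, (A,merge)→1020, (C,hash)→1440 …(+2); best=400 via (A,hash)
  {ABC}: card=10; try (C,nl_idx)→2410, (A,hash)→2500, (C,hash)→2600, (A,nl_idx)→2710, (A,merge)→3120, (C,merge)→3600 …(+5); best=2410 via (C,nl_idx)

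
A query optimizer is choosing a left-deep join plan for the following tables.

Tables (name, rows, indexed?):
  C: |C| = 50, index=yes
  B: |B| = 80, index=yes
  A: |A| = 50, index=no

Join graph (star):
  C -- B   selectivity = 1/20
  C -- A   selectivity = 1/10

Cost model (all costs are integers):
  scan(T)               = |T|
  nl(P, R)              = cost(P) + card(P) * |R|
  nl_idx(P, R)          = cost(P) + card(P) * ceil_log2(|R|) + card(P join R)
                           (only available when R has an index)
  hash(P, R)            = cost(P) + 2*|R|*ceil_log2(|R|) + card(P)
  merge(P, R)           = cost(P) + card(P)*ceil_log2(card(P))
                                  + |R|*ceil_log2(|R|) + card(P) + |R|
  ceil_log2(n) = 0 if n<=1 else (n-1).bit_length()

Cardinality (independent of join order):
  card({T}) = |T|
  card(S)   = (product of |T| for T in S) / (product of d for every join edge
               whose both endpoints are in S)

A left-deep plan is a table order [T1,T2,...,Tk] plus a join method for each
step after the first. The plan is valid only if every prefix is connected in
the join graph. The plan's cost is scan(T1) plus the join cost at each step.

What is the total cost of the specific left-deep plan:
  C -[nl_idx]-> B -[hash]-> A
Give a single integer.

1400

step 1: scan C: cost=50, card=50
step 2: join B via nl_idx
    card(P join B) = 50*80/(20) = 200
    cost = 50 + 50*7 + 200 = 600
step 3: join A via hash
    card(P join A) = 200*50/(10) = 1000
    cost = 600 + 2*50*6 + 200 = 1400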